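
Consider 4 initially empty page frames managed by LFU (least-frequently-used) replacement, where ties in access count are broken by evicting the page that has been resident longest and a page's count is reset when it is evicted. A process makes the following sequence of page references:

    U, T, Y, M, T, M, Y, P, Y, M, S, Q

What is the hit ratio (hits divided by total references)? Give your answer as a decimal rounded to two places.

U -> fault, frames [U]
T -> fault, frames [U, T]
Y -> fault, frames [U, T, Y]
M -> fault, frames [U, T, Y, M]
T -> hit
M -> hit
Y -> hit
P -> fault, evict U, frames [T, Y, M, P]
Y -> hit
M -> hit
S -> fault, evict P, frames [T, Y, M, S]
Q -> fault, evict S, frames [T, Y, M, Q]
Hits: 5 of 12 references → 5/12 = 0.4167.

0.42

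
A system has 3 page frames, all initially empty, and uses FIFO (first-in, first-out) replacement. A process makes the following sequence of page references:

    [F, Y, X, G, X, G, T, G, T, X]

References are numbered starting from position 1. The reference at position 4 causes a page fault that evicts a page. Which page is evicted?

pos 1: F → miss, frames {F}
pos 2: Y → miss, frames {F,Y}
pos 3: X → miss, frames {F,Y,X}
pos 4: G → miss, evict F, frames {Y,X,G}
At position 4, page F is evicted.

F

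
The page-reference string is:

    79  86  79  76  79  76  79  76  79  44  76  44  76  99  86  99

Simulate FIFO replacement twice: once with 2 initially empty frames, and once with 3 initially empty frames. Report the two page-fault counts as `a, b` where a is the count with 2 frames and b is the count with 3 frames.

8, 6

2 frames: F F . F F . . . . F F . . F F . → 8 faults.
3 frames: F F . F . . . . . F . . . F F . → 6 faults.
6 < 8: adding a frame reduced faults, as is typical.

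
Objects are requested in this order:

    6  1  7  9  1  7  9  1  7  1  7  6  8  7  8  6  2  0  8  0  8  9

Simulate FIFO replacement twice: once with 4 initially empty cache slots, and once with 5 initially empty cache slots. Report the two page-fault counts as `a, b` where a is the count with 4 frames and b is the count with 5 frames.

9, 7

4 frames: F F F F . . . . . . . . F . . F F F . . . F → 9 faults.
5 frames: F F F F . . . . . . . . F . . . F F . . . . → 7 faults.
7 < 9: adding a frame reduced faults, as is typical.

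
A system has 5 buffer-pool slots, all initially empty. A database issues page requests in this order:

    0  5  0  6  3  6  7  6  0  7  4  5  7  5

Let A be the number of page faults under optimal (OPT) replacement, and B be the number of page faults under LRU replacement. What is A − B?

Under OPT: F F . F F . F . . . F . . . → 6 faults.
Under LRU: F F . F F . F . . . F F . . → 7 faults.
A − B = 6 − 7 = -1.

-1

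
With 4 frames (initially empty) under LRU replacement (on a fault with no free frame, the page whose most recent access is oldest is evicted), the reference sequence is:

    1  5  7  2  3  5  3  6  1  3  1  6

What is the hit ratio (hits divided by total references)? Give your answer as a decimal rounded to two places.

1 → fault, frames (1)
5 → fault, frames (1 5)
7 → fault, frames (1 5 7)
2 → fault, frames (1 5 7 2)
3 → fault, evict 1, frames (5 7 2 3)
5 → hit
3 → hit
6 → fault, evict 7, frames (2 5 3 6)
1 → fault, evict 2, frames (5 3 6 1)
3 → hit
1 → hit
6 → hit
Hits: 5 of 12 references → 5/12 = 0.4167.

0.42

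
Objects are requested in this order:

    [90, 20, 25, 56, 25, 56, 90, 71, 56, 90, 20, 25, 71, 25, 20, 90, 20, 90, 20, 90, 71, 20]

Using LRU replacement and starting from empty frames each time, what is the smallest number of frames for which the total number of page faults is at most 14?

3

f=1: 22 faults
f=2: 15 faults
f=3: 11 faults
f=4: 8 faults
f=5: 5 faults
Smallest f with faults ≤ 14 is 3.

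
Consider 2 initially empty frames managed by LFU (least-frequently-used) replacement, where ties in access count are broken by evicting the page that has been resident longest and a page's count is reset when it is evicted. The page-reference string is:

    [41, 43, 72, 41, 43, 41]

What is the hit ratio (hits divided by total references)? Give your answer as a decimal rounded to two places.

0.17

41 → fault, frames (41)
43 → fault, frames (41 43)
72 → fault, evict 41, frames (43 72)
41 → fault, evict 43, frames (72 41)
43 → fault, evict 72, frames (41 43)
41 → hit
Hits: 1 of 6 references → 1/6 = 0.1667.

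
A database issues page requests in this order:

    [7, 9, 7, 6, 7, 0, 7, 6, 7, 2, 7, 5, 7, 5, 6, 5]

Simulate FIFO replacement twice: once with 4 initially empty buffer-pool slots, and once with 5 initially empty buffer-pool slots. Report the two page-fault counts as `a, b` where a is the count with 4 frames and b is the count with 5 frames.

8, 7

4 frames: F F . F . F . . . F F F . . F . → 8 faults.
5 frames: F F . F . F . . . F . F F . . . → 7 faults.
7 < 8: adding a frame reduced faults, as is typical.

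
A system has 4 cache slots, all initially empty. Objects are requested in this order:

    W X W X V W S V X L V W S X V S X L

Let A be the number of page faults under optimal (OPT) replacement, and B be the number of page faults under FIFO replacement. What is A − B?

Under OPT: F F . . F . F . . F . . . F . . . . → 6 faults.
Under FIFO: F F . . F . F . . F . F . F F F . F → 10 faults.
A − B = 6 − 10 = -4.

-4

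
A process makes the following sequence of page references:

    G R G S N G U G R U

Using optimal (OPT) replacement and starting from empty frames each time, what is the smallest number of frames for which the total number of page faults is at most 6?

2

f=1: 10 faults
f=2: 6 faults
f=3: 5 faults
f=4: 5 faults
f=5: 5 faults
Smallest f with faults ≤ 6 is 2.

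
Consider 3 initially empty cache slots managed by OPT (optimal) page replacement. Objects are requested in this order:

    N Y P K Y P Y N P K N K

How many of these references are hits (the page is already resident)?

N -> fault, frames {N}
Y -> fault, frames {N,Y}
P -> fault, frames {N,Y,P}
K -> fault, evict N, frames {Y,P,K}
Y -> hit
P -> hit
Y -> hit
N -> fault, evict Y, frames {P,K,N}
P -> hit
K -> hit
N -> hit
K -> hit
Hits: 7.

7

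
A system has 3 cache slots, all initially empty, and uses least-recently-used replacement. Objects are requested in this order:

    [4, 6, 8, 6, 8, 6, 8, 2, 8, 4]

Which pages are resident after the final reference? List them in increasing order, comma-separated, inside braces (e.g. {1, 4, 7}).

{2, 4, 8}

4 -> fault, frames {4}
6 -> fault, frames {4,6}
8 -> fault, frames {4,6,8}
6 -> hit
8 -> hit
6 -> hit
8 -> hit
2 -> fault, evict 4, frames {6,8,2}
8 -> hit
4 -> fault, evict 6, frames {2,8,4}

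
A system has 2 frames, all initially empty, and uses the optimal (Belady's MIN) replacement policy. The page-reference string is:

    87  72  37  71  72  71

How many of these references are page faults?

87: fault, frames {87}
72: fault, frames {87,72}
37: fault, evict 87, frames {72,37}
71: fault, evict 37, frames {72,71}
72: hit
71: hit
Page faults: 4.

4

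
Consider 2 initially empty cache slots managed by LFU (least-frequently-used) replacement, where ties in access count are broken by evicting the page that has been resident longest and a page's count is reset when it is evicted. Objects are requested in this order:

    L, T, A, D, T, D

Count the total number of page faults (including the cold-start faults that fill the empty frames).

L -> fault, frames [L]
T -> fault, frames [L, T]
A -> fault, evict L, frames [T, A]
D -> fault, evict T, frames [A, D]
T -> fault, evict A, frames [D, T]
D -> hit
Page faults: 5.

5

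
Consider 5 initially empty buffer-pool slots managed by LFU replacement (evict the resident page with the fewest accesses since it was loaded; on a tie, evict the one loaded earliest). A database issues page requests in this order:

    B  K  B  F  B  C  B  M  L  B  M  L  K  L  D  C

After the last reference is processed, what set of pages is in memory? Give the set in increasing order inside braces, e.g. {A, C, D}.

B → miss, frames {B}
K → miss, frames {B,K}
B → hit
F → miss, frames {B,K,F}
B → hit
C → miss, frames {B,K,F,C}
B → hit
M → miss, frames {B,K,F,C,M}
L → miss, evict K, frames {B,F,C,M,L}
B → hit
M → hit
L → hit
K → miss, evict F, frames {B,C,M,L,K}
L → hit
D → miss, evict C, frames {B,M,L,K,D}
C → miss, evict K, frames {B,M,L,D,C}

{B, C, D, L, M}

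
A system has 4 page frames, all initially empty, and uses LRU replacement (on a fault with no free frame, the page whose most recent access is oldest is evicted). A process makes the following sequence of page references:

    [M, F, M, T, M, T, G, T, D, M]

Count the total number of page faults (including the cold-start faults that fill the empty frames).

M → fault, frames (M)
F → fault, frames (M F)
M → hit
T → fault, frames (F M T)
M → hit
T → hit
G → fault, frames (F M T G)
T → hit
D → fault, evict F, frames (M G T D)
M → hit
Page faults: 5.

5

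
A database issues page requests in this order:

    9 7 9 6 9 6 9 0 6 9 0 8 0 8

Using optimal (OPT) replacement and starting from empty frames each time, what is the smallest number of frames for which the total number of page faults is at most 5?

f=1: 14 faults
f=2: 6 faults
f=3: 5 faults
f=4: 5 faults
f=5: 5 faults
Smallest f with faults ≤ 5 is 3.

3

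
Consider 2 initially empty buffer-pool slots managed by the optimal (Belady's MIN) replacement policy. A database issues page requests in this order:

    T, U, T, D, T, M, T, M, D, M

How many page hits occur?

5

T: miss, frames [T]
U: miss, frames [T, U]
T: hit
D: miss, evict U, frames [T, D]
T: hit
M: miss, evict D, frames [T, M]
T: hit
M: hit
D: miss, evict T, frames [M, D]
M: hit
Hits: 5.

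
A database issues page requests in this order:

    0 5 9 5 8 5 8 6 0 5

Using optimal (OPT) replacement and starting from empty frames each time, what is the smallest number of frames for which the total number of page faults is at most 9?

2

f=1: 10 faults
f=2: 6 faults
f=3: 5 faults
f=4: 5 faults
f=5: 5 faults
Smallest f with faults ≤ 9 is 2.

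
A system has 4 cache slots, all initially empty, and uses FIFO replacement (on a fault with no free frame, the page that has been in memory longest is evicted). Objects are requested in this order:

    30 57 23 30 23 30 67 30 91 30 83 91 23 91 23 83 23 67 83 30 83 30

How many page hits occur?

30: miss, frames {30}
57: miss, frames {30,57}
23: miss, frames {30,57,23}
30: hit
23: hit
30: hit
67: miss, frames {30,57,23,67}
30: hit
91: miss, evict 30, frames {57,23,67,91}
30: miss, evict 57, frames {23,67,91,30}
83: miss, evict 23, frames {67,91,30,83}
91: hit
23: miss, evict 67, frames {91,30,83,23}
91: hit
23: hit
83: hit
23: hit
67: miss, evict 91, frames {30,83,23,67}
83: hit
30: hit
83: hit
30: hit
Hits: 13.

13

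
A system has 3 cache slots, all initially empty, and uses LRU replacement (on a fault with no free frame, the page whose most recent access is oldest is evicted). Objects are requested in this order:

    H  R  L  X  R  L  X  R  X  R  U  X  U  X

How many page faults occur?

H → fault, frames {H}
R → fault, frames {H,R}
L → fault, frames {H,R,L}
X → fault, evict H, frames {R,L,X}
R → hit
L → hit
X → hit
R → hit
X → hit
R → hit
U → fault, evict L, frames {X,R,U}
X → hit
U → hit
X → hit
Page faults: 5.

5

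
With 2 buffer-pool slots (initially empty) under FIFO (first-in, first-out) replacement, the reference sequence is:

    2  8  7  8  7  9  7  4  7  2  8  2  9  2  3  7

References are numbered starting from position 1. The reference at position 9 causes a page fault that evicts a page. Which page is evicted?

pos 1: 2: fault, frames [2]
pos 2: 8: fault, frames [2, 8]
pos 3: 7: fault, evict 2, frames [8, 7]
pos 4: 8: hit
pos 5: 7: hit
pos 6: 9: fault, evict 8, frames [7, 9]
pos 7: 7: hit
pos 8: 4: fault, evict 7, frames [9, 4]
pos 9: 7: fault, evict 9, frames [4, 7]
At position 9, page 9 is evicted.

9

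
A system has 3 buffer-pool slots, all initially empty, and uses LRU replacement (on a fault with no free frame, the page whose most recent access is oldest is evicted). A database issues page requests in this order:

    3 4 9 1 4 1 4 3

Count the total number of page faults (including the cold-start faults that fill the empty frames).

3 → miss, frames {3}
4 → miss, frames {3,4}
9 → miss, frames {3,4,9}
1 → miss, evict 3, frames {4,9,1}
4 → hit
1 → hit
4 → hit
3 → miss, evict 9, frames {1,4,3}
Page faults: 5.

5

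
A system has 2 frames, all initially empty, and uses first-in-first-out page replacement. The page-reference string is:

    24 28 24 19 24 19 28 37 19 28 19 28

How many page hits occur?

24 -> fault, frames (24)
28 -> fault, frames (24 28)
24 -> hit
19 -> fault, evict 24, frames (28 19)
24 -> fault, evict 28, frames (19 24)
19 -> hit
28 -> fault, evict 19, frames (24 28)
37 -> fault, evict 24, frames (28 37)
19 -> fault, evict 28, frames (37 19)
28 -> fault, evict 37, frames (19 28)
19 -> hit
28 -> hit
Hits: 4.

4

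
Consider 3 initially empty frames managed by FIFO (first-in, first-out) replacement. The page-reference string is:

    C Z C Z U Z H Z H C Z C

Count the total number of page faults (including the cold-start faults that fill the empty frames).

C → fault, frames [C]
Z → fault, frames [C, Z]
C → hit
Z → hit
U → fault, frames [C, Z, U]
Z → hit
H → fault, evict C, frames [Z, U, H]
Z → hit
H → hit
C → fault, evict Z, frames [U, H, C]
Z → fault, evict U, frames [H, C, Z]
C → hit
Page faults: 6.

6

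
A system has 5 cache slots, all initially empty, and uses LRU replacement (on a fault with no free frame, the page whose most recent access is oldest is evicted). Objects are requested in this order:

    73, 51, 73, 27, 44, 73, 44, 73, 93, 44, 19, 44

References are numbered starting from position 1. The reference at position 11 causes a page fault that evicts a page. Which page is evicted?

51

pos 1: 73 -> fault, frames [73]
pos 2: 51 -> fault, frames [73, 51]
pos 3: 73 -> hit
pos 4: 27 -> fault, frames [51, 73, 27]
pos 5: 44 -> fault, frames [51, 73, 27, 44]
pos 6: 73 -> hit
pos 7: 44 -> hit
pos 8: 73 -> hit
pos 9: 93 -> fault, frames [51, 27, 44, 73, 93]
pos 10: 44 -> hit
pos 11: 19 -> fault, evict 51, frames [27, 73, 93, 44, 19]
At position 11, page 51 is evicted.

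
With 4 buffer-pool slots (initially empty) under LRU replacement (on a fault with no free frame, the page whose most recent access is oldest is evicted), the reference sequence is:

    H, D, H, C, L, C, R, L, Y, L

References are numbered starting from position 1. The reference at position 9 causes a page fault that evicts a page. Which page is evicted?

pos 1: H → miss, frames (H)
pos 2: D → miss, frames (H D)
pos 3: H → hit
pos 4: C → miss, frames (D H C)
pos 5: L → miss, frames (D H C L)
pos 6: C → hit
pos 7: R → miss, evict D, frames (H L C R)
pos 8: L → hit
pos 9: Y → miss, evict H, frames (C R L Y)
At position 9, page H is evicted.

H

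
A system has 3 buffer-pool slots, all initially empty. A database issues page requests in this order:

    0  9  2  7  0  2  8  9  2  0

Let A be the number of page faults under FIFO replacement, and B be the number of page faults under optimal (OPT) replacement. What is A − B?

3

Under FIFO: F F F F F . F F F F → 9 faults.
Under OPT: F F F F . . F F . . → 6 faults.
A − B = 9 − 6 = 3.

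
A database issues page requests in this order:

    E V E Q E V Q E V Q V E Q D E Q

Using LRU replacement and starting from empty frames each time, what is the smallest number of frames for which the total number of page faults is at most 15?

f=1: 16 faults
f=2: 13 faults
f=3: 4 faults
f=4: 4 faults
Smallest f with faults ≤ 15 is 2.

2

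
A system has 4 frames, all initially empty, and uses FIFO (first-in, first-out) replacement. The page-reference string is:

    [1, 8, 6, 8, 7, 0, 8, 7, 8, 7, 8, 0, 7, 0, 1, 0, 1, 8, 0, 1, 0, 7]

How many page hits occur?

15

1: miss, frames [1]
8: miss, frames [1, 8]
6: miss, frames [1, 8, 6]
8: hit
7: miss, frames [1, 8, 6, 7]
0: miss, evict 1, frames [8, 6, 7, 0]
8: hit
7: hit
8: hit
7: hit
8: hit
0: hit
7: hit
0: hit
1: miss, evict 8, frames [6, 7, 0, 1]
0: hit
1: hit
8: miss, evict 6, frames [7, 0, 1, 8]
0: hit
1: hit
0: hit
7: hit
Hits: 15.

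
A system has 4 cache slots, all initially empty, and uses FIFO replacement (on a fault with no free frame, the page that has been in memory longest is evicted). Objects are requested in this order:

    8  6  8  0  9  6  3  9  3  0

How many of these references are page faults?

5

8 -> fault, frames {8}
6 -> fault, frames {8,6}
8 -> hit
0 -> fault, frames {8,6,0}
9 -> fault, frames {8,6,0,9}
6 -> hit
3 -> fault, evict 8, frames {6,0,9,3}
9 -> hit
3 -> hit
0 -> hit
Page faults: 5.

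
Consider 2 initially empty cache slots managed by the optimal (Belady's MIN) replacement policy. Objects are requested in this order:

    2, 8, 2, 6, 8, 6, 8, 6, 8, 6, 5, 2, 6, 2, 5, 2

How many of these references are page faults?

6

2 -> fault, frames [2]
8 -> fault, frames [2, 8]
2 -> hit
6 -> fault, evict 2, frames [8, 6]
8 -> hit
6 -> hit
8 -> hit
6 -> hit
8 -> hit
6 -> hit
5 -> fault, evict 8, frames [6, 5]
2 -> fault, evict 5, frames [6, 2]
6 -> hit
2 -> hit
5 -> fault, evict 6, frames [2, 5]
2 -> hit
Page faults: 6.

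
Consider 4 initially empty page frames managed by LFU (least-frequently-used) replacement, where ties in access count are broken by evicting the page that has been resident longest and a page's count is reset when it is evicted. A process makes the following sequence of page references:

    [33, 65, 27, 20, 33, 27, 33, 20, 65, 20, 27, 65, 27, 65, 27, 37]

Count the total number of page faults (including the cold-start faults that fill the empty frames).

33 → fault, frames {33}
65 → fault, frames {33,65}
27 → fault, frames {33,65,27}
20 → fault, frames {33,65,27,20}
33 → hit
27 → hit
33 → hit
20 → hit
65 → hit
20 → hit
27 → hit
65 → hit
27 → hit
65 → hit
27 → hit
37 → fault, evict 33, frames {65,27,20,37}
Page faults: 5.

5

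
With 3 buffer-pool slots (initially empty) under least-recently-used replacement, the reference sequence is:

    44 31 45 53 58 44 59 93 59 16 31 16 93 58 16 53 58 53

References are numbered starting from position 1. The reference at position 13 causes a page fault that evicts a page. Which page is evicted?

pos 1: 44 -> fault, frames {44}
pos 2: 31 -> fault, frames {44,31}
pos 3: 45 -> fault, frames {44,31,45}
pos 4: 53 -> fault, evict 44, frames {31,45,53}
pos 5: 58 -> fault, evict 31, frames {45,53,58}
pos 6: 44 -> fault, evict 45, frames {53,58,44}
pos 7: 59 -> fault, evict 53, frames {58,44,59}
pos 8: 93 -> fault, evict 58, frames {44,59,93}
pos 9: 59 -> hit
pos 10: 16 -> fault, evict 44, frames {93,59,16}
pos 11: 31 -> fault, evict 93, frames {59,16,31}
pos 12: 16 -> hit
pos 13: 93 -> fault, evict 59, frames {31,16,93}
At position 13, page 59 is evicted.

59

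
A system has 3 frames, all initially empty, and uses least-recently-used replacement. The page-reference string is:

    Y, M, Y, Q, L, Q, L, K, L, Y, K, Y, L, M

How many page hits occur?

7

Y -> fault, frames {Y}
M -> fault, frames {Y,M}
Y -> hit
Q -> fault, frames {M,Y,Q}
L -> fault, evict M, frames {Y,Q,L}
Q -> hit
L -> hit
K -> fault, evict Y, frames {Q,L,K}
L -> hit
Y -> fault, evict Q, frames {K,L,Y}
K -> hit
Y -> hit
L -> hit
M -> fault, evict K, frames {Y,L,M}
Hits: 7.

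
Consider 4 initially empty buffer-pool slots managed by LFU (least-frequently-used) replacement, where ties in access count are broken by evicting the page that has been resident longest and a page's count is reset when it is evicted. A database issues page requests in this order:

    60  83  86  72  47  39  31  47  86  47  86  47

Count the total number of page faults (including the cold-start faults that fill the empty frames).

8

60 → miss, frames [60]
83 → miss, frames [60, 83]
86 → miss, frames [60, 83, 86]
72 → miss, frames [60, 83, 86, 72]
47 → miss, evict 60, frames [83, 86, 72, 47]
39 → miss, evict 83, frames [86, 72, 47, 39]
31 → miss, evict 86, frames [72, 47, 39, 31]
47 → hit
86 → miss, evict 72, frames [47, 39, 31, 86]
47 → hit
86 → hit
47 → hit
Page faults: 8.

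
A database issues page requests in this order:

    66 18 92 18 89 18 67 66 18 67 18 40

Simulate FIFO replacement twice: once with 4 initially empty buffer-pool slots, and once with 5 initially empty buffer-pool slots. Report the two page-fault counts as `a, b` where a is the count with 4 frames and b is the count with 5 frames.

4 frames: F F F . F . F F F . . F → 8 faults.
5 frames: F F F . F . F . . . . F → 6 faults.
6 < 8: adding a frame reduced faults, as is typical.

8, 6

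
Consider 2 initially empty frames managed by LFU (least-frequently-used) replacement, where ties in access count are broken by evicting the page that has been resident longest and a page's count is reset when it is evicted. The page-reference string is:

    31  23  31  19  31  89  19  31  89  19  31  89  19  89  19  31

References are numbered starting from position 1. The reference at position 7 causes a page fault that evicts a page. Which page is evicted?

pos 1: 31: miss, frames [31]
pos 2: 23: miss, frames [31, 23]
pos 3: 31: hit
pos 4: 19: miss, evict 23, frames [31, 19]
pos 5: 31: hit
pos 6: 89: miss, evict 19, frames [31, 89]
pos 7: 19: miss, evict 89, frames [31, 19]
At position 7, page 89 is evicted.

89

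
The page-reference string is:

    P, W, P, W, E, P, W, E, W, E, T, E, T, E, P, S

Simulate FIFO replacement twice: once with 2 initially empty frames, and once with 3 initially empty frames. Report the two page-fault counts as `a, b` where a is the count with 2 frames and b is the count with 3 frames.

2 frames: F F . . F F F F . . F . . . F F → 9 faults.
3 frames: F F . . F . . . . . F . . . F F → 6 faults.
6 < 9: adding a frame reduced faults, as is typical.

9, 6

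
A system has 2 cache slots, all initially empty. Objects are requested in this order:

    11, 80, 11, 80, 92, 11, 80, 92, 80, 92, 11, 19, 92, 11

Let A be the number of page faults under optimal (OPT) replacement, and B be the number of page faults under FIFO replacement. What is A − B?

-3

Under OPT: F F . . F . F . . . F F . F → 7 faults.
Under FIFO: F F . . F F F F . . F F F F → 10 faults.
A − B = 7 − 10 = -3.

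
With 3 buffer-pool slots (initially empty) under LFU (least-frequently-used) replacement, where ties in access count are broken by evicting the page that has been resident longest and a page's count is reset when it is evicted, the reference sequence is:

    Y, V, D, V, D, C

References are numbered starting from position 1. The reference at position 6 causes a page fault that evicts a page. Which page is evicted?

Y

pos 1: Y: miss, frames {Y}
pos 2: V: miss, frames {Y,V}
pos 3: D: miss, frames {Y,V,D}
pos 4: V: hit
pos 5: D: hit
pos 6: C: miss, evict Y, frames {V,D,C}
At position 6, page Y is evicted.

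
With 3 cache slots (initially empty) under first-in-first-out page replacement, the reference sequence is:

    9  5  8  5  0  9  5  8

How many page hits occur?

9 -> miss, frames {9}
5 -> miss, frames {9,5}
8 -> miss, frames {9,5,8}
5 -> hit
0 -> miss, evict 9, frames {5,8,0}
9 -> miss, evict 5, frames {8,0,9}
5 -> miss, evict 8, frames {0,9,5}
8 -> miss, evict 0, frames {9,5,8}
Hits: 1.

1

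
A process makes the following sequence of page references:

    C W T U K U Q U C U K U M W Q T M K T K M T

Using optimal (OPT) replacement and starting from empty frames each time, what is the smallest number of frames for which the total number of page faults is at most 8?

f=1: 22 faults
f=2: 14 faults
f=3: 11 faults
f=4: 9 faults
f=5: 8 faults
f=6: 7 faults
f=7: 7 faults
Smallest f with faults ≤ 8 is 5.

5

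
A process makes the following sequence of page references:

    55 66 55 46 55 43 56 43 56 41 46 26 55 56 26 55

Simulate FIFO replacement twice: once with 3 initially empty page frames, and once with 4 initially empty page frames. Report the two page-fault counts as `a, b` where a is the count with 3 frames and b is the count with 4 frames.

10, 8

3 frames: F F . F . F F . . F F F F F . . → 10 faults.
4 frames: F F . F . F F . . F . F F . . . → 8 faults.
8 < 10: adding a frame reduced faults, as is typical.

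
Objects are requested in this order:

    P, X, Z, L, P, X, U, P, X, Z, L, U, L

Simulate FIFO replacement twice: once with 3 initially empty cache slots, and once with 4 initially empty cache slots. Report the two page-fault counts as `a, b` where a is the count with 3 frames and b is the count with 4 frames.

3 frames: F F F F F F F . . F F . . → 9 faults.
4 frames: F F F F . . F F F F F F . → 10 faults.
10 > 9: adding a frame increased faults — Belady's anomaly.

9, 10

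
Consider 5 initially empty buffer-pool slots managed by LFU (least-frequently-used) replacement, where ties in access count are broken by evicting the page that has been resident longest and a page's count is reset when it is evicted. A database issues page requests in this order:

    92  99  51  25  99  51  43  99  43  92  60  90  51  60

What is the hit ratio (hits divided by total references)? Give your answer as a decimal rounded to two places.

0.43

92 -> miss, frames [92]
99 -> miss, frames [92, 99]
51 -> miss, frames [92, 99, 51]
25 -> miss, frames [92, 99, 51, 25]
99 -> hit
51 -> hit
43 -> miss, frames [92, 99, 51, 25, 43]
99 -> hit
43 -> hit
92 -> hit
60 -> miss, evict 25, frames [92, 99, 51, 43, 60]
90 -> miss, evict 60, frames [92, 99, 51, 43, 90]
51 -> hit
60 -> miss, evict 90, frames [92, 99, 51, 43, 60]
Hits: 6 of 14 references → 6/14 = 0.4286.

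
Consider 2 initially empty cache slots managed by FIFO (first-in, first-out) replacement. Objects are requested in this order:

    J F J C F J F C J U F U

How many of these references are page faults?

J -> miss, frames (J)
F -> miss, frames (J F)
J -> hit
C -> miss, evict J, frames (F C)
F -> hit
J -> miss, evict F, frames (C J)
F -> miss, evict C, frames (J F)
C -> miss, evict J, frames (F C)
J -> miss, evict F, frames (C J)
U -> miss, evict C, frames (J U)
F -> miss, evict J, frames (U F)
U -> hit
Page faults: 9.

9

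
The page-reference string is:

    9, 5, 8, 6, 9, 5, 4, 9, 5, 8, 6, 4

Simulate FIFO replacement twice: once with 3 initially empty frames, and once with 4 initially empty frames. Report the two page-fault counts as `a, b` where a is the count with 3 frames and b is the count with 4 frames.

3 frames: F F F F F F F . . F F . → 9 faults.
4 frames: F F F F . . F F F F F F → 10 faults.
10 > 9: adding a frame increased faults — Belady's anomaly.

9, 10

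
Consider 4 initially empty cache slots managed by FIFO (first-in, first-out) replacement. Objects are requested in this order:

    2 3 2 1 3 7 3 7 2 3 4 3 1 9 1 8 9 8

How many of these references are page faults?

2 -> fault, frames (2)
3 -> fault, frames (2 3)
2 -> hit
1 -> fault, frames (2 3 1)
3 -> hit
7 -> fault, frames (2 3 1 7)
3 -> hit
7 -> hit
2 -> hit
3 -> hit
4 -> fault, evict 2, frames (3 1 7 4)
3 -> hit
1 -> hit
9 -> fault, evict 3, frames (1 7 4 9)
1 -> hit
8 -> fault, evict 1, frames (7 4 9 8)
9 -> hit
8 -> hit
Page faults: 7.

7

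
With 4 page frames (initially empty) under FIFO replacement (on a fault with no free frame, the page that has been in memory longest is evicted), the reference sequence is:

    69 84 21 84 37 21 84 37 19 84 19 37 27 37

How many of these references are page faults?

69: fault, frames (69)
84: fault, frames (69 84)
21: fault, frames (69 84 21)
84: hit
37: fault, frames (69 84 21 37)
21: hit
84: hit
37: hit
19: fault, evict 69, frames (84 21 37 19)
84: hit
19: hit
37: hit
27: fault, evict 84, frames (21 37 19 27)
37: hit
Page faults: 6.

6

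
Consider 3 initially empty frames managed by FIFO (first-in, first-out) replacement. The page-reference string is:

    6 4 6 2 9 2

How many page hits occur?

6 → miss, frames [6]
4 → miss, frames [6, 4]
6 → hit
2 → miss, frames [6, 4, 2]
9 → miss, evict 6, frames [4, 2, 9]
2 → hit
Hits: 2.

2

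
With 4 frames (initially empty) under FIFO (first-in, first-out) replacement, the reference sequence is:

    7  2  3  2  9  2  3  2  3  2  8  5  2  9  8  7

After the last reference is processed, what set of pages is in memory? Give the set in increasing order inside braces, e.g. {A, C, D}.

{2, 5, 7, 8}

7: miss, frames (7)
2: miss, frames (7 2)
3: miss, frames (7 2 3)
2: hit
9: miss, frames (7 2 3 9)
2: hit
3: hit
2: hit
3: hit
2: hit
8: miss, evict 7, frames (2 3 9 8)
5: miss, evict 2, frames (3 9 8 5)
2: miss, evict 3, frames (9 8 5 2)
9: hit
8: hit
7: miss, evict 9, frames (8 5 2 7)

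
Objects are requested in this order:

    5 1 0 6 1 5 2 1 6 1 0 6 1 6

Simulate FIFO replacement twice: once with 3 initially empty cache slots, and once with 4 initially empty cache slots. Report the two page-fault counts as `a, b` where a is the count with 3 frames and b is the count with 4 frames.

3 frames: F F F F . F F F F . F . . . → 9 faults.
4 frames: F F F F . . F . . . . . . . → 5 faults.
5 < 9: adding a frame reduced faults, as is typical.

9, 5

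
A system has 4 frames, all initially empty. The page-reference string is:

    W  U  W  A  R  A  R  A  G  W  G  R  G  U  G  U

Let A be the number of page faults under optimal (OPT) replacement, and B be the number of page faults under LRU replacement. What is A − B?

-1

Under OPT: F F . F F . . . F . . . . . . . → 5 faults.
Under LRU: F F . F F . . . F . . . . F . . → 6 faults.
A − B = 5 − 6 = -1.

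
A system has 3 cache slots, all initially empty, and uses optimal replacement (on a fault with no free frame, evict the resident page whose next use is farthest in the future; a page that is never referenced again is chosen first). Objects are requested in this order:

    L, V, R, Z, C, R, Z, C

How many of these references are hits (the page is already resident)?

L -> miss, frames [L]
V -> miss, frames [L, V]
R -> miss, frames [L, V, R]
Z -> miss, evict V, frames [L, R, Z]
C -> miss, evict L, frames [R, Z, C]
R -> hit
Z -> hit
C -> hit
Hits: 3.

3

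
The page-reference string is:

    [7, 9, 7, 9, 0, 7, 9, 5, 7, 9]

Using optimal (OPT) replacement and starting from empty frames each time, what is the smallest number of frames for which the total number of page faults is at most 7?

f=1: 10 faults
f=2: 6 faults
f=3: 4 faults
f=4: 4 faults
Smallest f with faults ≤ 7 is 2.

2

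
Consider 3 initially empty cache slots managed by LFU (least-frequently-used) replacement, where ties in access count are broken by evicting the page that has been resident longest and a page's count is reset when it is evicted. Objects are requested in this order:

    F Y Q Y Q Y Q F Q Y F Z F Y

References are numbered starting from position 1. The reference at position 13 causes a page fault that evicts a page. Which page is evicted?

Z

pos 1: F: miss, frames (F)
pos 2: Y: miss, frames (F Y)
pos 3: Q: miss, frames (F Y Q)
pos 4: Y: hit
pos 5: Q: hit
pos 6: Y: hit
pos 7: Q: hit
pos 8: F: hit
pos 9: Q: hit
pos 10: Y: hit
pos 11: F: hit
pos 12: Z: miss, evict F, frames (Y Q Z)
pos 13: F: miss, evict Z, frames (Y Q F)
At position 13, page Z is evicted.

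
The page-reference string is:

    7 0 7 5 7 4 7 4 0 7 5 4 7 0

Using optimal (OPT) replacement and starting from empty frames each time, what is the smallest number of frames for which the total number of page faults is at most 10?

2

f=1: 14 faults
f=2: 8 faults
f=3: 6 faults
f=4: 4 faults
Smallest f with faults ≤ 10 is 2.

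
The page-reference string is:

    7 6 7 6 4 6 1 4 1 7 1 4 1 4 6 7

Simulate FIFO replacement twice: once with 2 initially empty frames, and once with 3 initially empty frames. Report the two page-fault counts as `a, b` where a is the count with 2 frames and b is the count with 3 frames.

9, 6

2 frames: F F . . F . F . . F . F F . F F → 9 faults.
3 frames: F F . . F . F . . F . . . . F . → 6 faults.
6 < 9: adding a frame reduced faults, as is typical.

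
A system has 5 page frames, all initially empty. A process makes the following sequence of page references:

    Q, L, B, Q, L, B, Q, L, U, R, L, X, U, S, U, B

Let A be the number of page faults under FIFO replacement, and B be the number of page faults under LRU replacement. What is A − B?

Under FIFO: F F F . . . . . F F . F . F . . → 7 faults.
Under LRU: F F F . . . . . F F . F . F . F → 8 faults.
A − B = 7 − 8 = -1.

-1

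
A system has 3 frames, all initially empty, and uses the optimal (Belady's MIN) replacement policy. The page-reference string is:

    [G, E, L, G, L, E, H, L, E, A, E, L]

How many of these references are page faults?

5

G → fault, frames [G]
E → fault, frames [G, E]
L → fault, frames [G, E, L]
G → hit
L → hit
E → hit
H → fault, evict G, frames [E, L, H]
L → hit
E → hit
A → fault, evict H, frames [E, L, A]
E → hit
L → hit
Page faults: 5.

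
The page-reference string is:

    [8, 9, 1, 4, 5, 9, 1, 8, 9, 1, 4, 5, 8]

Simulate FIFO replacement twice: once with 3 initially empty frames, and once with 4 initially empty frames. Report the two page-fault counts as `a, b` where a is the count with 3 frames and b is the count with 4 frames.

3 frames: F F F F F F F F . . F F . → 10 faults.
4 frames: F F F F F . . F F F F F F → 11 faults.
11 > 10: adding a frame increased faults — Belady's anomaly.

10, 11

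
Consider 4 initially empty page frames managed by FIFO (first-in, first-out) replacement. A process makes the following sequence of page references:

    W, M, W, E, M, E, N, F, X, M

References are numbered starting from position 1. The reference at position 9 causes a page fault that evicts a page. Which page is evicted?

pos 1: W -> fault, frames (W)
pos 2: M -> fault, frames (W M)
pos 3: W -> hit
pos 4: E -> fault, frames (W M E)
pos 5: M -> hit
pos 6: E -> hit
pos 7: N -> fault, frames (W M E N)
pos 8: F -> fault, evict W, frames (M E N F)
pos 9: X -> fault, evict M, frames (E N F X)
At position 9, page M is evicted.

M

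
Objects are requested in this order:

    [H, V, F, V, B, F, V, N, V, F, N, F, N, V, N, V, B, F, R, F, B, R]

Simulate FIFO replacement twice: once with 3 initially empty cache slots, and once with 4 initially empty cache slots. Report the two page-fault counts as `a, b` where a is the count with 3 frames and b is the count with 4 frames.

3 frames: F F F . F . . F F F . . . . . . F . F . . . → 9 faults.
4 frames: F F F . F . . F . . . . . . . . . . F . . . → 6 faults.
6 < 9: adding a frame reduced faults, as is typical.

9, 6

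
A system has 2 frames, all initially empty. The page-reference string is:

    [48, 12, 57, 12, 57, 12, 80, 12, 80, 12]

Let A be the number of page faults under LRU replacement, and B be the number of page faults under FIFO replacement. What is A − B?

-1

Under LRU: F F F . . . F . . . → 4 faults.
Under FIFO: F F F . . . F F . . → 5 faults.
A − B = 4 − 5 = -1.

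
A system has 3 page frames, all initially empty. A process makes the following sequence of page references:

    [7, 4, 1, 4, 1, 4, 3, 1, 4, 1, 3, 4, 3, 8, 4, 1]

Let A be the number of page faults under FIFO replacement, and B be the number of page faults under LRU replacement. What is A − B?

1

Under FIFO: F F F . . . F . . . . . . F F F → 7 faults.
Under LRU: F F F . . . F . . . . . . F . F → 6 faults.
A − B = 7 − 6 = 1.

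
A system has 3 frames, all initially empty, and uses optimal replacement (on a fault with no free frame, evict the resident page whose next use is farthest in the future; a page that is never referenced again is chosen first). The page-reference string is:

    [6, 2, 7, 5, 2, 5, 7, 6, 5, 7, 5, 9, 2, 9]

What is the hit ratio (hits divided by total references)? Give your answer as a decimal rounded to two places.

6 → fault, frames (6)
2 → fault, frames (6 2)
7 → fault, frames (6 2 7)
5 → fault, evict 6, frames (2 7 5)
2 → hit
5 → hit
7 → hit
6 → fault, evict 2, frames (7 5 6)
5 → hit
7 → hit
5 → hit
9 → fault, evict 6, frames (7 5 9)
2 → fault, evict 5, frames (7 9 2)
9 → hit
Hits: 7 of 14 references → 7/14 = 0.5000.

0.50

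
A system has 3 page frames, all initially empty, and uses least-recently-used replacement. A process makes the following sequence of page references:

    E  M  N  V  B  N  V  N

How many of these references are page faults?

E: fault, frames {E}
M: fault, frames {E,M}
N: fault, frames {E,M,N}
V: fault, evict E, frames {M,N,V}
B: fault, evict M, frames {N,V,B}
N: hit
V: hit
N: hit
Page faults: 5.

5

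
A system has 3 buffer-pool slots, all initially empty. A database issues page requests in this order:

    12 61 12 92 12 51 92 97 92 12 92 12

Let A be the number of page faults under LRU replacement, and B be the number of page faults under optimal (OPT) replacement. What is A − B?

Under LRU: F F . F . F . F . F . . → 6 faults.
Under OPT: F F . F . F . F . . . . → 5 faults.
A − B = 6 − 5 = 1.

1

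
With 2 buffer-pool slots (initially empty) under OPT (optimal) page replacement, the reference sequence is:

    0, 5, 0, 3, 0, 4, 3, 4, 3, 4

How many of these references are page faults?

0 → miss, frames (0)
5 → miss, frames (0 5)
0 → hit
3 → miss, evict 5, frames (0 3)
0 → hit
4 → miss, evict 0, frames (3 4)
3 → hit
4 → hit
3 → hit
4 → hit
Page faults: 4.

4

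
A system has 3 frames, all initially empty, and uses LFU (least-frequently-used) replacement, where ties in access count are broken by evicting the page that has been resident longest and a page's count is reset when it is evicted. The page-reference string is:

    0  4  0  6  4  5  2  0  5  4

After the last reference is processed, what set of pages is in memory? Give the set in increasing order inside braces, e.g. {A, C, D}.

0 → miss, frames (0)
4 → miss, frames (0 4)
0 → hit
6 → miss, frames (0 4 6)
4 → hit
5 → miss, evict 6, frames (0 4 5)
2 → miss, evict 5, frames (0 4 2)
0 → hit
5 → miss, evict 2, frames (0 4 5)
4 → hit

{0, 4, 5}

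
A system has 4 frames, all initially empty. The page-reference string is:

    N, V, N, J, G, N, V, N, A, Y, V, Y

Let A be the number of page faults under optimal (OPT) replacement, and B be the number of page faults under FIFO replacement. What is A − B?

-1

Under OPT: F F . F F . . . F F . . → 6 faults.
Under FIFO: F F . F F . . . F F F . → 7 faults.
A − B = 6 − 7 = -1.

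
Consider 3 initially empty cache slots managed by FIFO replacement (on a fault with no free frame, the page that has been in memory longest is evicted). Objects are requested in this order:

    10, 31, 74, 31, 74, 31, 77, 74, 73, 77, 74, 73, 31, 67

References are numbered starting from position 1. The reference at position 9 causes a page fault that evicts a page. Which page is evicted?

31

pos 1: 10 → miss, frames (10)
pos 2: 31 → miss, frames (10 31)
pos 3: 74 → miss, frames (10 31 74)
pos 4: 31 → hit
pos 5: 74 → hit
pos 6: 31 → hit
pos 7: 77 → miss, evict 10, frames (31 74 77)
pos 8: 74 → hit
pos 9: 73 → miss, evict 31, frames (74 77 73)
At position 9, page 31 is evicted.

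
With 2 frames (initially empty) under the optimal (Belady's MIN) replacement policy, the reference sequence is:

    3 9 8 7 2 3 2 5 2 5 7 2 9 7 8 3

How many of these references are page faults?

3: fault, frames {3}
9: fault, frames {3,9}
8: fault, evict 9, frames {3,8}
7: fault, evict 8, frames {3,7}
2: fault, evict 7, frames {3,2}
3: hit
2: hit
5: fault, evict 3, frames {2,5}
2: hit
5: hit
7: fault, evict 5, frames {2,7}
2: hit
9: fault, evict 2, frames {7,9}
7: hit
8: fault, evict 9, frames {7,8}
3: fault, evict 8, frames {7,3}
Page faults: 10.

10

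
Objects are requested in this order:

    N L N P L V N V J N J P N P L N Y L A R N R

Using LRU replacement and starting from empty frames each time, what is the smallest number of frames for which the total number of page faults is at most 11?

4

f=1: 22 faults
f=2: 17 faults
f=3: 12 faults
f=4: 11 faults
f=5: 8 faults
f=6: 8 faults
f=7: 8 faults
f=8: 8 faults
Smallest f with faults ≤ 11 is 4.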